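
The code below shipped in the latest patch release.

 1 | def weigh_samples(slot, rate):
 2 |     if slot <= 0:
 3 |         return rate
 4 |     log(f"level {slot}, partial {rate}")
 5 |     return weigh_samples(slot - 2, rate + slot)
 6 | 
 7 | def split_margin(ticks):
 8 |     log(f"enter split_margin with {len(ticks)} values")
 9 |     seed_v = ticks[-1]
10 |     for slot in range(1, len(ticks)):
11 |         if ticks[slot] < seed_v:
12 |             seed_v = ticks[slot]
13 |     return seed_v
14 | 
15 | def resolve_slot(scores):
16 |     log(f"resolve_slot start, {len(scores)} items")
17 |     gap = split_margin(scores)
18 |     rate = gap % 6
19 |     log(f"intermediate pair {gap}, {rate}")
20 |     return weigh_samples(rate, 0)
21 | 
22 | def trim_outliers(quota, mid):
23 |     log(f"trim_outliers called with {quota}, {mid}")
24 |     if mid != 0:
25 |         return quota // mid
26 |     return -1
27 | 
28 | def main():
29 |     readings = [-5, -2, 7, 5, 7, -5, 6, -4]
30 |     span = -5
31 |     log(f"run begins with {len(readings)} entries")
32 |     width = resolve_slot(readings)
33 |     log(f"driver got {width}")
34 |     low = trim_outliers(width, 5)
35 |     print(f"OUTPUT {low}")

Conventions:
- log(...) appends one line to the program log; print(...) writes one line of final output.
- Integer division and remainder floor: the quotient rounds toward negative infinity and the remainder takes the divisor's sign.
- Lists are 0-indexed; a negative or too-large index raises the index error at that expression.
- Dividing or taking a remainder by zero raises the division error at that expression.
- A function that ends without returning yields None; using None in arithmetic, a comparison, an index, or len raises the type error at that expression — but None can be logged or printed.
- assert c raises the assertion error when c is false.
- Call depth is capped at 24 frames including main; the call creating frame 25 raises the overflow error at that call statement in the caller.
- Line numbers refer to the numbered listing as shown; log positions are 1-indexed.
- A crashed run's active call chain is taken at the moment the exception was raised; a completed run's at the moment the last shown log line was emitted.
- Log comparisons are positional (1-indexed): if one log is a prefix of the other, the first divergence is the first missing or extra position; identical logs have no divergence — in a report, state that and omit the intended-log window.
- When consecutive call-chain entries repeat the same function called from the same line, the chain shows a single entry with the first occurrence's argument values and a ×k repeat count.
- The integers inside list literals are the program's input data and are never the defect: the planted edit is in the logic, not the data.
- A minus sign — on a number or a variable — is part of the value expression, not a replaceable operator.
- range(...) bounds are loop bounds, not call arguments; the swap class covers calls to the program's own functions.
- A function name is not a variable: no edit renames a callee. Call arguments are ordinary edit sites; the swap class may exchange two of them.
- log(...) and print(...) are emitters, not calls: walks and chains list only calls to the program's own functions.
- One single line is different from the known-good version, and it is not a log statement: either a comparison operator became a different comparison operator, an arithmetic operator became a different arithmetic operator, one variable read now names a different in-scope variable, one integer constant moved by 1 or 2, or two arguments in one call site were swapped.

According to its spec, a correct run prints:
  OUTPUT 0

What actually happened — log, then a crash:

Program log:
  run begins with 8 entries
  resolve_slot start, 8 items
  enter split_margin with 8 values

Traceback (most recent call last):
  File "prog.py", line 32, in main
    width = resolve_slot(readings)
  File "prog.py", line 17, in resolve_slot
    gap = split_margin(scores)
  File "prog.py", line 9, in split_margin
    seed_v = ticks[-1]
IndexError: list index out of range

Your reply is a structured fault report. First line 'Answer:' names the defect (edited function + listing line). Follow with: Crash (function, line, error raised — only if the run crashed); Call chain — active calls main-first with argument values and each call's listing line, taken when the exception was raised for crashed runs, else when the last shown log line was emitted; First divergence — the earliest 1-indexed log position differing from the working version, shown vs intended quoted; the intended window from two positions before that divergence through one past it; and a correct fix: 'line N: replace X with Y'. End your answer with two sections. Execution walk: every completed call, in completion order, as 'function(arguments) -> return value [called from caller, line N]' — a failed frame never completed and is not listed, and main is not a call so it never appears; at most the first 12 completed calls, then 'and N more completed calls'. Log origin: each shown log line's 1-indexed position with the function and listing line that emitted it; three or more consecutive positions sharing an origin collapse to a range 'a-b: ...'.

Answer: the defect is in split_margin at line 9.
Key observation: A complete run would log 'intermediate pair -5, 1' next, but this one stopped at 3 lines.
Crash: split_margin, line 9, IndexError.
Call chain: main -> resolve_slot([-5, -2, 7, 5, 7, -5, 6, -4]) (called at line 32) -> split_margin([-5, -2, 7, 5, 7, -5, 6, -4]) (called at line 17).
First divergence: position 4 — after 3 matching lines the faulty run goes silent; intended next line 'intermediate pair -5, 1'.
Intended log window:
  2: resolve_slot start, 8 items
  3: enter split_margin with 8 values
  4: intermediate pair -5, 1
  5: level 1, partial 0
Execution walk:
  (no call completed)
Log line origins:
  1: logged in main at line 31
  2: logged in resolve_slot at line 16
  3: logged in split_margin at line 8
A correct fix: line 9: replace `-1` with `0`.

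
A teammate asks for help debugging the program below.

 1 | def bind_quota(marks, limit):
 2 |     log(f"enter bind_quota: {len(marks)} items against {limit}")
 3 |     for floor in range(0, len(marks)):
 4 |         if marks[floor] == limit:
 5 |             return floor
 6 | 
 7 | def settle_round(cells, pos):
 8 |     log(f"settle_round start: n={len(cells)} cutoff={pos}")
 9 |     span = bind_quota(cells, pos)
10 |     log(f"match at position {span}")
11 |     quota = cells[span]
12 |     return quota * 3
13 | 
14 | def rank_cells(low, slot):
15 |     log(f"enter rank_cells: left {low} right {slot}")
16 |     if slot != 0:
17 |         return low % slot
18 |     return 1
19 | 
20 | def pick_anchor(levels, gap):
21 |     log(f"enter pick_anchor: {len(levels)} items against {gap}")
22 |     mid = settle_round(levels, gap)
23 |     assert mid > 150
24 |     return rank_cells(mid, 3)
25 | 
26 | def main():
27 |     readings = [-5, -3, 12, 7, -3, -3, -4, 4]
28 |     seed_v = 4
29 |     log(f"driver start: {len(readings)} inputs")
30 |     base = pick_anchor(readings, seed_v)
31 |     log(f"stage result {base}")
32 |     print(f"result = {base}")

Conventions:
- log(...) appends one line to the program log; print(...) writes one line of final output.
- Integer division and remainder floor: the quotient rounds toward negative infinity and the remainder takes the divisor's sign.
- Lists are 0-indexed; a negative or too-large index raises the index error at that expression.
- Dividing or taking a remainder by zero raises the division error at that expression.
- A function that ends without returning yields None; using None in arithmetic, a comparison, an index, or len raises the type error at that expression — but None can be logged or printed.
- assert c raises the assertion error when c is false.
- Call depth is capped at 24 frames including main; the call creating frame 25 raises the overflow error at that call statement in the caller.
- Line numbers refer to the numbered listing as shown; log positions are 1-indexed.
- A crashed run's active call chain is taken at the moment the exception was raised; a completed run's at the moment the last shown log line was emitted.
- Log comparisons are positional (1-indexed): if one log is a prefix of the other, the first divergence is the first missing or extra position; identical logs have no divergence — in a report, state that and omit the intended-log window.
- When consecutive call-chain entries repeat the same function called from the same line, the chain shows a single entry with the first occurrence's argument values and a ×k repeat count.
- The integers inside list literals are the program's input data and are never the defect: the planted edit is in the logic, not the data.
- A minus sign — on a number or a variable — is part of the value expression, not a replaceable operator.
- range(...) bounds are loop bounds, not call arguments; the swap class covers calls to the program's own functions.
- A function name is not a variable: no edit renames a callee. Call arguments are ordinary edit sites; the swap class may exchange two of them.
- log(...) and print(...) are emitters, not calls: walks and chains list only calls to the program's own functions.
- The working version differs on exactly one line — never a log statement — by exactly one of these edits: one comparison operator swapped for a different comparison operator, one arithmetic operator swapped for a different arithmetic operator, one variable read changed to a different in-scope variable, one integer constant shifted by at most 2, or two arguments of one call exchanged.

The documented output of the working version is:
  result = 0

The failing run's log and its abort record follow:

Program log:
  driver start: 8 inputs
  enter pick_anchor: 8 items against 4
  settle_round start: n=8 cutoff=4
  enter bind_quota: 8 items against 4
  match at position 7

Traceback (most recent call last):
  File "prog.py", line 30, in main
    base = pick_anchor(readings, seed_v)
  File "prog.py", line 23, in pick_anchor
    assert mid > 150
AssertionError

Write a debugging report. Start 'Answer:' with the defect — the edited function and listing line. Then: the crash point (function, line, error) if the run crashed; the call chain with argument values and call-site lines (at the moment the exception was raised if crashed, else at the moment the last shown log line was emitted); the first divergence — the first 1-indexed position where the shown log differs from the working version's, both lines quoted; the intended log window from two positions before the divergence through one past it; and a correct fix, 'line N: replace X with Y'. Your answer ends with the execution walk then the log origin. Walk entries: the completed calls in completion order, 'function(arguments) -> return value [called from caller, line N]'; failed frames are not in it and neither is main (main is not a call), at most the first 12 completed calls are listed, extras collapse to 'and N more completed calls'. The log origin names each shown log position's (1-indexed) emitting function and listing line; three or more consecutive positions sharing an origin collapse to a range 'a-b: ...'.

Answer: the defect is in pick_anchor at line 23.
Core observation: The shown log is a 5-line prefix of the intended one, whose next entry is 'enter rank_cells: left 12 right 3'.
Crash: pick_anchor, line 23, AssertionError.
Call chain: main -> pick_anchor([-5, -3, 12, 7, -3, -3, -4, 4], 4) (called at line 30).
First divergence: position 6; the shown log stops at 5 lines while the working version next logs 'enter rank_cells: left 12 right 3'.
Intended log window:
  4: enter bind_quota: 8 items against 4
  5: match at position 7
  6: enter rank_cells: left 12 right 3
  7: stage result 0
Execution walk:
  bind_quota([-5, -3, 12, 7, -3, -3, -4, 4], 4) -> 7  [called from settle_round, line 9]
  settle_round([-5, -3, 12, 7, -3, -3, -4, 4], 4) -> 12  [called from pick_anchor, line 22]
Log line origins:
  1: emitted by main (line 29)
  2: emitted by pick_anchor (line 21)
  3: emitted by settle_round (line 8)
  4: emitted by bind_quota (line 2)
  5: emitted by settle_round (line 10)
A correct fix: line 23: replace `>` with `<=`.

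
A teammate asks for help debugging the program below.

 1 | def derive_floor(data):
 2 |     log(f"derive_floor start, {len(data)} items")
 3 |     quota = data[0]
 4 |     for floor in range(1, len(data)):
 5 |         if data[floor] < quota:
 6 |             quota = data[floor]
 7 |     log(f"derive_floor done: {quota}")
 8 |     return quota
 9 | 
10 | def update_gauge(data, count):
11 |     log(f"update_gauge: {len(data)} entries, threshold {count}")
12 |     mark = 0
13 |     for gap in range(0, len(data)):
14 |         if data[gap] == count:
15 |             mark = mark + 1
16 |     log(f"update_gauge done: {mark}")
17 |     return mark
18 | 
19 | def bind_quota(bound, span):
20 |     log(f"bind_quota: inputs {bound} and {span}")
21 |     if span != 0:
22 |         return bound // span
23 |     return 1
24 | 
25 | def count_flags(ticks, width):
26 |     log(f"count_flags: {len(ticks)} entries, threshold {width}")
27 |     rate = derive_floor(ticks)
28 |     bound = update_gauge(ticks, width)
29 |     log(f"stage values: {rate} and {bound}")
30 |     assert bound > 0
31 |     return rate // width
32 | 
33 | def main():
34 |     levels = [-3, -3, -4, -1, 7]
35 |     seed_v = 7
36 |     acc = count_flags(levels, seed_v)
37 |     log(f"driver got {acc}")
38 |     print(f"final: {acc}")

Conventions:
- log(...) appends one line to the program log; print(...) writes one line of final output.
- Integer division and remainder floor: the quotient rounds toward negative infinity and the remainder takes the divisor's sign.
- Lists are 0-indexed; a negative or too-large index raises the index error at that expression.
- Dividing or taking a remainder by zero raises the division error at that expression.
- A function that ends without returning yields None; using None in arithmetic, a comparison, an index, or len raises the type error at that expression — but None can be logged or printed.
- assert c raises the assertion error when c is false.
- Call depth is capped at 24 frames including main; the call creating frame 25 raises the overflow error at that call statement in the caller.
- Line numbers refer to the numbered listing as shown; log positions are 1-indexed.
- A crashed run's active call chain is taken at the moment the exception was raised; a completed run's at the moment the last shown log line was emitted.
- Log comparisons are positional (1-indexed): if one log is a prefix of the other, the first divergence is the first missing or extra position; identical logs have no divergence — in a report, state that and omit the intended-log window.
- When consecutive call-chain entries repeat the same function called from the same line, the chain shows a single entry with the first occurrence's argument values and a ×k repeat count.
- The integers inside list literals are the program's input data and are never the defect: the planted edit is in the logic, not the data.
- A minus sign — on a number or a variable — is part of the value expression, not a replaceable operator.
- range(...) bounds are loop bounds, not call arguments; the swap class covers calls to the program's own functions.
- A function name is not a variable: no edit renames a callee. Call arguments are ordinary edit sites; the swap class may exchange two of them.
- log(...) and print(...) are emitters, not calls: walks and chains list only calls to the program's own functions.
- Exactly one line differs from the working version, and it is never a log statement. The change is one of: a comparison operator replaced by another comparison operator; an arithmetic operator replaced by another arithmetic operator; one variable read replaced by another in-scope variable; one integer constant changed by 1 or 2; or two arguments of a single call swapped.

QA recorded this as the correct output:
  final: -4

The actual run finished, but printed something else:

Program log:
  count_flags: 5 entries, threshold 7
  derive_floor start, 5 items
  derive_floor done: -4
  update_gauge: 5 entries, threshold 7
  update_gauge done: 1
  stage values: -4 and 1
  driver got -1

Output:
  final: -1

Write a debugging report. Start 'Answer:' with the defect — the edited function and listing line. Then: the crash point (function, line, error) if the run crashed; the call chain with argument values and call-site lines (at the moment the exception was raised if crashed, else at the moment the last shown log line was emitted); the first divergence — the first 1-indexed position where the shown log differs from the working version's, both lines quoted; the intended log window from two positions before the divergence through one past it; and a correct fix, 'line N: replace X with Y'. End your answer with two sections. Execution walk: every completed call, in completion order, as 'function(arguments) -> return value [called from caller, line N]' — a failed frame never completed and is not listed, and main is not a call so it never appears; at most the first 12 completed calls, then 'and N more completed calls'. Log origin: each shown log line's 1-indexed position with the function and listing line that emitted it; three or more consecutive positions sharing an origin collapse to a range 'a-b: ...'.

Answer: the defect is in count_flags at line 31.
Key fact: The earliest visible damage is log position 7 — 'driver got -1' rather than the intended 'driver got -4'.
Call chain: main.
First divergence: position 7 — shown 'driver got -1', intended 'driver got -4'.
Intended log window:
  5: update_gauge done: 1
  6: stage values: -4 and 1
  7: driver got -4
Execution walk:
  derive_floor([-3, -3, -4, -1, 7]) -> -4  [called from count_flags, line 27]
  update_gauge([-3, -3, -4, -1, 7], 7) -> 1  [called from count_flags, line 28]
  count_flags([-3, -3, -4, -1, 7], 7) -> -1  [called from main, line 36]
Log origin:
  1: from count_flags, line 26
  2: from derive_floor, line 2
  3: from derive_floor, line 7
  4: from update_gauge, line 11
  5: from update_gauge, line 16
  6: from count_flags, line 29
  7: from main, line 37
A correct fix: line 31: replace `width` with `bound`.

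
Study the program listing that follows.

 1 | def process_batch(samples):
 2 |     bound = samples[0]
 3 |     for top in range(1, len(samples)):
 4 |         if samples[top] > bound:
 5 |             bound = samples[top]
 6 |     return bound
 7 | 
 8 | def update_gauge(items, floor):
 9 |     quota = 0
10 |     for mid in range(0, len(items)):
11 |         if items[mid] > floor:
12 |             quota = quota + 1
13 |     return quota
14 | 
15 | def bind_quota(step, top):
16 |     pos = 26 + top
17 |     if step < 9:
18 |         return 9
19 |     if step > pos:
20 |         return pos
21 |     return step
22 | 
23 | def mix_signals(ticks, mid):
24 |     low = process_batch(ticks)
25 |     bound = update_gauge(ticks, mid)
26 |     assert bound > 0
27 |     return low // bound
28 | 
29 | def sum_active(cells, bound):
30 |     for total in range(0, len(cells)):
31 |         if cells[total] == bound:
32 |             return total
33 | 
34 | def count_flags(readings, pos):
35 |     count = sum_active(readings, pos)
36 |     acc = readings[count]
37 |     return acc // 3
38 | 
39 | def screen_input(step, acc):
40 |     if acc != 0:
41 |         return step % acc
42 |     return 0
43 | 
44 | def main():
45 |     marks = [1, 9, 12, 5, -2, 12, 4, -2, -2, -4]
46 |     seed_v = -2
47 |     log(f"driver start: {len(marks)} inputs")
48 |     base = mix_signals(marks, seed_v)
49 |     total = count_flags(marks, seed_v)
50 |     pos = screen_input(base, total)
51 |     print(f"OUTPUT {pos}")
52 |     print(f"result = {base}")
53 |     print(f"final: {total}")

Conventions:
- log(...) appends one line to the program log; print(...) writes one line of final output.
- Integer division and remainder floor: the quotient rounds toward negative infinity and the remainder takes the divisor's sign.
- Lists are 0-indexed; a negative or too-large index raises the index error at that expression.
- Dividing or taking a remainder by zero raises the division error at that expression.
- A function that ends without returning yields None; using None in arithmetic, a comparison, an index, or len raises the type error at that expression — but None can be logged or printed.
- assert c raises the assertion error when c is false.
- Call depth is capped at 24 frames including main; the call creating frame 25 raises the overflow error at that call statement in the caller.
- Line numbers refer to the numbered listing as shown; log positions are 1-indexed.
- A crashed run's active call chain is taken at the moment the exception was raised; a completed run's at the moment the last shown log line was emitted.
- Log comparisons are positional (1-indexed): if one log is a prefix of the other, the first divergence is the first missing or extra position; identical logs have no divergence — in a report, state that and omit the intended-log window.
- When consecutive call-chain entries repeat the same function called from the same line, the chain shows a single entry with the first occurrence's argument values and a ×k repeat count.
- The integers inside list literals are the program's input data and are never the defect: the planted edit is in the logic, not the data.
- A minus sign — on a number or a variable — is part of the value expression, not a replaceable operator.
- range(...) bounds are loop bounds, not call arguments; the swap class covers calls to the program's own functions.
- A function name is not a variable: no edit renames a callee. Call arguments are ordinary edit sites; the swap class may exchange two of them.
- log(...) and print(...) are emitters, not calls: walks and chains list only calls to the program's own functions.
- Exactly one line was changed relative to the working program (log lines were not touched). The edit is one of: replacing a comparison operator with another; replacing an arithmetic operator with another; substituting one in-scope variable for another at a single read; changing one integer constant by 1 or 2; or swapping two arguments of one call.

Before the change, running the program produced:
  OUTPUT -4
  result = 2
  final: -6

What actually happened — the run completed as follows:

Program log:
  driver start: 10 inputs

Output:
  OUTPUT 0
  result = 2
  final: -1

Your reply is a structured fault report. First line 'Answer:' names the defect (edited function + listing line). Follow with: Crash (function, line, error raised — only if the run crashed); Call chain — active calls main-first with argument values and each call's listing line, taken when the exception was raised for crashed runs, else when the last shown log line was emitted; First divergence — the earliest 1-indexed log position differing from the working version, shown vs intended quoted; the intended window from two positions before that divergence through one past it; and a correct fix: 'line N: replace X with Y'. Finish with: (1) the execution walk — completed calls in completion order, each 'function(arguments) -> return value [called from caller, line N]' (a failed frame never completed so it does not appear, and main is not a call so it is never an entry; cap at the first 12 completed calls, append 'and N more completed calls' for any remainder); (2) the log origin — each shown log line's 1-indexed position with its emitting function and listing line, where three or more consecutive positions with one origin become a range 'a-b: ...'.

Answer: the defect is in count_flags at line 37.
Key fact: Log streams are identical — the defect surfaces only in the printed output.
Call chain: main.
First divergence: none (the log streams are identical).
Execution walk:
  process_batch([1, 9, 12, 5, -2, 12, 4, -2, -2, -4]) -> 12  [called from mix_signals, line 24]
  update_gauge([1, 9, 12, 5, -2, 12, 4, -2, -2, -4], -2) -> 6  [called from mix_signals, line 25]
  mix_signals([1, 9, 12, 5, -2, 12, 4, -2, -2, -4], -2) -> 2  [called from main, line 48]
  sum_active([1, 9, 12, 5, -2, 12, 4, -2, -2, -4], -2) -> 4  [called from count_flags, line 35]
  count_flags([1, 9, 12, 5, -2, 12, 4, -2, -2, -4], -2) -> -1  [called from main, line 49]
  screen_input(2, -1) -> 0  [called from main, line 50]
Log origins:
  1: from main, line 47
A correct fix: line 37: replace `//` with `*`.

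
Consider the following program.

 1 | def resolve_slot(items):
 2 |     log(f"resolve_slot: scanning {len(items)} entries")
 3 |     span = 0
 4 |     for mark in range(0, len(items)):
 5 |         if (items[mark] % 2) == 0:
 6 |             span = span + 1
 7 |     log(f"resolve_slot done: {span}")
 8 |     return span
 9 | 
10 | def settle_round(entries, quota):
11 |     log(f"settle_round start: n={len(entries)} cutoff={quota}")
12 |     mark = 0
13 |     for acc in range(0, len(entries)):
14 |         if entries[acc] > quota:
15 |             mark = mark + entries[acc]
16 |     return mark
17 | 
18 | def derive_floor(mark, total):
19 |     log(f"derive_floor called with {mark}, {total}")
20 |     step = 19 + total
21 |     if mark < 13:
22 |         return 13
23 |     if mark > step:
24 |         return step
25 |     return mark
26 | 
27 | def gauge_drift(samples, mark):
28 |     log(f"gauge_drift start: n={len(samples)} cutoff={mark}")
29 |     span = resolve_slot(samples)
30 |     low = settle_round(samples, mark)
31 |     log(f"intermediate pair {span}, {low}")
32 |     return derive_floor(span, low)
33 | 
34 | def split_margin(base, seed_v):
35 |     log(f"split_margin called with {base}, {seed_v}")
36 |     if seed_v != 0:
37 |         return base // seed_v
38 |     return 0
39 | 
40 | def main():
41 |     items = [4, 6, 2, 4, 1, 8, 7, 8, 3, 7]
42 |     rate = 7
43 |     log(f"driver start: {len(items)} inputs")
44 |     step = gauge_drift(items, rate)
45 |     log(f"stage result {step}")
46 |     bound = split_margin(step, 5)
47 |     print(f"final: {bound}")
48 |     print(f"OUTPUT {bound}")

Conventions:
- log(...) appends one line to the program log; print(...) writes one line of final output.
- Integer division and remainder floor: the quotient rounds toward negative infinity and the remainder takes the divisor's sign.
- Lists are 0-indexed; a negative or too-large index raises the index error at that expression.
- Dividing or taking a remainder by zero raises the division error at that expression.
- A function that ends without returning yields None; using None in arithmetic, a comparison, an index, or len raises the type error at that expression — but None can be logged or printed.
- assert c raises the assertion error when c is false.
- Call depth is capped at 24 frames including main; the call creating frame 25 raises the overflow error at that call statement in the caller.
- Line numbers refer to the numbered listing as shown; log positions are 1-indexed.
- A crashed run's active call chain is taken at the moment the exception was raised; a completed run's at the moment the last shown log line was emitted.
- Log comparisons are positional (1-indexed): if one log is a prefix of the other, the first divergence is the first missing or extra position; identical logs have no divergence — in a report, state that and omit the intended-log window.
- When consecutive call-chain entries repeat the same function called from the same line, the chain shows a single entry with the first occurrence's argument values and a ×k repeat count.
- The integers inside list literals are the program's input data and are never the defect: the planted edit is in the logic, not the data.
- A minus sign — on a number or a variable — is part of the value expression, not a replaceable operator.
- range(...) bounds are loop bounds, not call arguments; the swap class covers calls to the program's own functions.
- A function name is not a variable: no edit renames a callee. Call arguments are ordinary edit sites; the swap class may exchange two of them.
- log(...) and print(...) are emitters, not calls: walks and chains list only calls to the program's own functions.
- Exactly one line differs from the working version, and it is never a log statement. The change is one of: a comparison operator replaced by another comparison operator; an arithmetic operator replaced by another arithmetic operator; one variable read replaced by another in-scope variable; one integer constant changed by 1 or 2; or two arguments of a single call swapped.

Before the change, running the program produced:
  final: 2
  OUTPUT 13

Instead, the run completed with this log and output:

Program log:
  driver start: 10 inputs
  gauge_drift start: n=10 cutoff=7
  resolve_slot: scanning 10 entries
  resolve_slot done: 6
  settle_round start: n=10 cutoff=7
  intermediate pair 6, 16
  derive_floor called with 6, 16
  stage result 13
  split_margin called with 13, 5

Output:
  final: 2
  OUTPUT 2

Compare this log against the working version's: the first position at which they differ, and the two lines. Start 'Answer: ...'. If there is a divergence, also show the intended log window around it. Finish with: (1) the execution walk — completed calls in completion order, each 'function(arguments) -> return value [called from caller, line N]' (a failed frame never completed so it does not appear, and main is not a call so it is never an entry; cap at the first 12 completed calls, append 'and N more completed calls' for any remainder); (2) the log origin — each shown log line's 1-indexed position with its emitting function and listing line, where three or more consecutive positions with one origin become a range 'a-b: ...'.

Answer: none (the log streams are identical).
Execution walk:
  resolve_slot([4, 6, 2, 4, 1, 8, 7, 8, 3, 7]) -> 6  [called from gauge_drift, line 29]
  settle_round([4, 6, 2, 4, 1, 8, 7, 8, 3, 7], 7) -> 16  [called from gauge_drift, line 30]
  derive_floor(6, 16) -> 13  [called from gauge_drift, line 32]
  gauge_drift([4, 6, 2, 4, 1, 8, 7, 8, 3, 7], 7) -> 13  [called from main, line 44]
  split_margin(13, 5) -> 2  [called from main, line 46]
Origin of each log line:
  1: emitted by main (line 43)
  2: emitted by gauge_drift (line 28)
  3: emitted by resolve_slot (line 2)
  4: emitted by resolve_slot (line 7)
  5: emitted by settle_round (line 11)
  6: emitted by gauge_drift (line 31)
  7: emitted by derive_floor (line 19)
  8: emitted by main (line 45)
  9: emitted by split_margin (line 35)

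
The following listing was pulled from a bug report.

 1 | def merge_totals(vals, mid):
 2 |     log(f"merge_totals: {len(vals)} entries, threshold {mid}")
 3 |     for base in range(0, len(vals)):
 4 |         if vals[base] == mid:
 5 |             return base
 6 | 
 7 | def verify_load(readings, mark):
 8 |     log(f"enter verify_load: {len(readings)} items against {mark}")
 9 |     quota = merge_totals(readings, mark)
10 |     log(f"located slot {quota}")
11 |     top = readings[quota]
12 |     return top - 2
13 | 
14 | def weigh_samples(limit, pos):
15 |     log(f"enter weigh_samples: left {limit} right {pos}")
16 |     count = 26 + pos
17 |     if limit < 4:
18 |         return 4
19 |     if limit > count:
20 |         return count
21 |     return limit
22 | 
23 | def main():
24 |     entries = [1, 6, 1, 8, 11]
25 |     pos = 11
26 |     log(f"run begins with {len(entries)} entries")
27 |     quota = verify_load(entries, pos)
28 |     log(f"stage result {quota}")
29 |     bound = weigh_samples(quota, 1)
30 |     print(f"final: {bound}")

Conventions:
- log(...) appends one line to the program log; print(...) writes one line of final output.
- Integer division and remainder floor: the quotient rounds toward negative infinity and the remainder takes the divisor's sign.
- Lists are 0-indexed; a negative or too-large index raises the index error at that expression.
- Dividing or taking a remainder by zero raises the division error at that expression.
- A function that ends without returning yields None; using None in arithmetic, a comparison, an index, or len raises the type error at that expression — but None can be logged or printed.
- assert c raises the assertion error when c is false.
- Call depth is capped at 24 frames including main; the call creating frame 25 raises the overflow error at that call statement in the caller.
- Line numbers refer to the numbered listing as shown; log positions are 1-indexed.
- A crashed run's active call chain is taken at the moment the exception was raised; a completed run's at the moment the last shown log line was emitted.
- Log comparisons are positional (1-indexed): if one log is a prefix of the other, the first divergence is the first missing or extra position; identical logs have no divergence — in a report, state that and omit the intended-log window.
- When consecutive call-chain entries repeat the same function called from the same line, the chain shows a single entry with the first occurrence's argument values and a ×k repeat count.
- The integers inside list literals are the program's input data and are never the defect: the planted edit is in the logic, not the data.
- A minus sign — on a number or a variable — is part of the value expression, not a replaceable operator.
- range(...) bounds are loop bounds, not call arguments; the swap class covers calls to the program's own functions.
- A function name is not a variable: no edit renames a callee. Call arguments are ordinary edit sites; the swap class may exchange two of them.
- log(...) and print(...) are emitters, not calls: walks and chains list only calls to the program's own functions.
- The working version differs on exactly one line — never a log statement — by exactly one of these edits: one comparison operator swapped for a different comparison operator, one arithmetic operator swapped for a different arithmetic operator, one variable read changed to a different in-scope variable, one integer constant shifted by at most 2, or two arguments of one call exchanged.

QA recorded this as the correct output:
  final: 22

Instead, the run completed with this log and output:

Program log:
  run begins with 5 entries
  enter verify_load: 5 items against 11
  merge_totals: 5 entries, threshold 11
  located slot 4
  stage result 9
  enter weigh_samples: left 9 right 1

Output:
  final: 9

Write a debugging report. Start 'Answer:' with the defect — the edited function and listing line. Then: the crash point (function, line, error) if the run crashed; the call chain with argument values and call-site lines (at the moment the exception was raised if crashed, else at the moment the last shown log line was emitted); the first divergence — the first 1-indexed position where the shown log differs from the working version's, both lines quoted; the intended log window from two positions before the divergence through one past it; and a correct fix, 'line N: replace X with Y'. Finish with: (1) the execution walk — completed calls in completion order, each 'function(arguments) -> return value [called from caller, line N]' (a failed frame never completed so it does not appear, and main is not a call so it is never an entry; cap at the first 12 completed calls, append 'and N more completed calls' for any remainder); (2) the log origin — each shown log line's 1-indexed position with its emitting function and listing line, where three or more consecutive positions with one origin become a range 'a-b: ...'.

Answer: the defect is in verify_load at line 12.
Key fact: Log line 5 is where behavior first shows: 'stage result 9' appears instead of 'stage result 22'.
Call chain: main -> weigh_samples(9, 1) (called at line 29).
First divergence: position 5 — the shown line 'stage result 9' should read 'stage result 22'.
Intended log window:
  3: merge_totals: 5 entries, threshold 11
  4: located slot 4
  5: stage result 22
  6: enter weigh_samples: left 22 right 1
Execution walk:
  merge_totals([1, 6, 1, 8, 11], 11) -> 4  [called from verify_load, line 9]
  verify_load([1, 6, 1, 8, 11], 11) -> 9  [called from main, line 27]
  weigh_samples(9, 1) -> 9  [called from main, line 29]
Log origins:
  1 — main, line 26
  2 — verify_load, line 8
  3 — merge_totals, line 2
  4 — verify_load, line 10
  5 — main, line 28
  6 — weigh_samples, line 15
A correct fix: line 12: replace `-` with `*`.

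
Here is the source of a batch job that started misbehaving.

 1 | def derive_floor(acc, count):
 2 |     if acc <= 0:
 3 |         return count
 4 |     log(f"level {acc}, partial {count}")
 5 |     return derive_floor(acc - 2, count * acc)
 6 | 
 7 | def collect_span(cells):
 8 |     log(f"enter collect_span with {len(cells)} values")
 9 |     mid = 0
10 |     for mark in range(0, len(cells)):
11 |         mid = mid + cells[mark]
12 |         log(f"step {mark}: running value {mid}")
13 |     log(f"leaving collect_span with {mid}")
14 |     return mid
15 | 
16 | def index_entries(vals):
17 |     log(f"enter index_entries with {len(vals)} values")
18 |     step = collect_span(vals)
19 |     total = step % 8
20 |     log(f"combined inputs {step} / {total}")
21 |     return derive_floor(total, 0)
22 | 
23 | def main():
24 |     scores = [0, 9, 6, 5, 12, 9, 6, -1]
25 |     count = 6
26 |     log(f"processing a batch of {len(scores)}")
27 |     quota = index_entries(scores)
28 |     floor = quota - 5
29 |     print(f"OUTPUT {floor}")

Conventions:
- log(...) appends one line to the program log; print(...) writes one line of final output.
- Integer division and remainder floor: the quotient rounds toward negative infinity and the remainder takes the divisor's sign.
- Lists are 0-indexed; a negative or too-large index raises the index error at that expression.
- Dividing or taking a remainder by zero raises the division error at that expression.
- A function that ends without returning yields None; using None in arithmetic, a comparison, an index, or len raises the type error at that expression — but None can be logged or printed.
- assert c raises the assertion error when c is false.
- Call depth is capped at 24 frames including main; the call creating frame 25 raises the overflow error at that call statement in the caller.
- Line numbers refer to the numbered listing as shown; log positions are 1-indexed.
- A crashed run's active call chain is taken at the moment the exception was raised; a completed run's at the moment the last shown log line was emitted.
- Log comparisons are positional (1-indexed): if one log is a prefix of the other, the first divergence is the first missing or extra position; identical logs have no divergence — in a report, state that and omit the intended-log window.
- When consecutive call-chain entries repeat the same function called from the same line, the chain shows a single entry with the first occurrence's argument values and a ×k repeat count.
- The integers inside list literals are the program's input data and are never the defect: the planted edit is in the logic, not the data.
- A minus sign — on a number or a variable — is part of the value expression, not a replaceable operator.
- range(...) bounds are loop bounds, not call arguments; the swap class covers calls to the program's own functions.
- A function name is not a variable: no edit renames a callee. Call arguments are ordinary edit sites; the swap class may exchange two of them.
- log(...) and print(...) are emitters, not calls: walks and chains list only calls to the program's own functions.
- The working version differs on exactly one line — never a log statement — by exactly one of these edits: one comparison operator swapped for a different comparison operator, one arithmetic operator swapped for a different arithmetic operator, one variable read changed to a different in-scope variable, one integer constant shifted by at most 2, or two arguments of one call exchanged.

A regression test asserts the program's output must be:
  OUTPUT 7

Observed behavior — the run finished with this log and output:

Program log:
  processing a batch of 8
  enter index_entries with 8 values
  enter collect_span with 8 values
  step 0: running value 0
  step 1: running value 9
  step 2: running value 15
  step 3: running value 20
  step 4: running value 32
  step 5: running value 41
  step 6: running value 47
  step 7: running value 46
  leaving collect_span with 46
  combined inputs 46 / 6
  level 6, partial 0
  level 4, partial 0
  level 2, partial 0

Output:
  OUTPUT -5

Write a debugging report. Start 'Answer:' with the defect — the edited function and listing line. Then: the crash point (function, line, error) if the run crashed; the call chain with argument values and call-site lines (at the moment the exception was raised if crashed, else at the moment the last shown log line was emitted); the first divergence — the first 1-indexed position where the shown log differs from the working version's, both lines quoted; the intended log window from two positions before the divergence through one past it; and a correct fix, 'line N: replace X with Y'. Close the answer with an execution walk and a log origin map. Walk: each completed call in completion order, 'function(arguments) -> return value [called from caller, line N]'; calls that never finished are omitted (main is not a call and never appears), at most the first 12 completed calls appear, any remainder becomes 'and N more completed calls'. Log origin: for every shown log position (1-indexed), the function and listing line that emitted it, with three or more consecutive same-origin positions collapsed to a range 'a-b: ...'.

Answer: the defect is in derive_floor at line 5.
Key observation: Log line 15 is where behavior first shows: 'level 4, partial 0' appears instead of 'level 4, partial 6'.
Call chain: main -> index_entries([0, 9, 6, 5, 12, 9, 6, -1]) (called at line 27) -> derive_floor(6, 0) (called at line 21) -> derive_floor(4, 0) (called at line 5) ×2.
First divergence: position 15 — the shown line 'level 4, partial 0' should read 'level 4, partial 6'.
Intended log window:
  13: combined inputs 46 / 6
  14: level 6, partial 0
  15: level 4, partial 6
  16: level 2, partial 10
Execution walk:
  collect_span([0, 9, 6, 5, 12, 9, 6, -1]) -> 46  [called from index_entries, line 18]
  derive_floor(0, 0) -> 0  [called from derive_floor, line 5]
  derive_floor(2, 0) -> 0  [called from derive_floor, line 5]
  derive_floor(4, 0) -> 0  [called from derive_floor, line 5]
  derive_floor(6, 0) -> 0  [called from index_entries, line 21]
  index_entries([0, 9, 6, 5, 12, 9, 6, -1]) -> 0  [called from main, line 27]
Origin of each log line:
  1 — main, line 26
  2 — index_entries, line 17
  3 — collect_span, line 8
  4-11 — collect_span, line 12
  12 — collect_span, line 13
  13 — index_entries, line 20
  14-16 — derive_floor, line 4
A correct fix: line 5: replace `*` with `+`.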